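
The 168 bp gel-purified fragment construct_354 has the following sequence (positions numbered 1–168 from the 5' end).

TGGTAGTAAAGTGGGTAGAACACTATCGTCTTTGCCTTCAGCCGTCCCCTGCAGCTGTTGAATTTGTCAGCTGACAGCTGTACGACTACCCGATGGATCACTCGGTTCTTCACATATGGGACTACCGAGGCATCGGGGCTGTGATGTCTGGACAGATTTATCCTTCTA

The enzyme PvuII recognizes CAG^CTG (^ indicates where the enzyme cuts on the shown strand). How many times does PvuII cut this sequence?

CAGCTG occurs starting at positions 52, 68, 75.
PvuII cuts at 3 sites.

3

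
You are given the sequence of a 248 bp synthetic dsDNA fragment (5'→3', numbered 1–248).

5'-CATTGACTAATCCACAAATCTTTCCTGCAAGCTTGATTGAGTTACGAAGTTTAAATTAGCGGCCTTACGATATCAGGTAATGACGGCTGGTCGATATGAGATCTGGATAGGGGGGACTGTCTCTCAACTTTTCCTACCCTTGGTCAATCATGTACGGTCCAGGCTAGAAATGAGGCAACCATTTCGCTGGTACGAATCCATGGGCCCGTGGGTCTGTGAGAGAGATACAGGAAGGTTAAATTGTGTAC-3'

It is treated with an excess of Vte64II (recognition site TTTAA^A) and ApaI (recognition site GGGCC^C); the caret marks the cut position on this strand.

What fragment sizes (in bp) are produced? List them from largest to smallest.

The Vte64II site (TTTAAA) starts at position 50.
Vte64II cuts after base 5 of each site (before the last base), so after position 54.
The ApaI site (GGGCCC) starts at position 202.
ApaI cuts after base 5 of each site (before the last base), so after position 206.
Combined cut positions: 54, 206.
Linear molecule, 2 cuts → 3 fragments:
  1–54 → 54 bp
  55–206 → 152 bp
  207–248 → 42 bp
Sorted largest to smallest: 152, 54, 42 bp.

152, 54, 42 bp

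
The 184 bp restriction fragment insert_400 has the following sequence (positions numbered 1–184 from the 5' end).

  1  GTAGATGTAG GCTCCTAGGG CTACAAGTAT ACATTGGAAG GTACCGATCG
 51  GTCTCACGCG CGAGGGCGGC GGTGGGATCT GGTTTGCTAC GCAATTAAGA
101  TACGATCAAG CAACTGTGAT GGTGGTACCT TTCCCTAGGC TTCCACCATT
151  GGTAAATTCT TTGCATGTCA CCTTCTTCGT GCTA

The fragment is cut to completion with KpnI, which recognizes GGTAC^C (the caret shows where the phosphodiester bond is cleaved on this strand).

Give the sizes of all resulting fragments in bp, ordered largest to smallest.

84, 56, 44 bp

KpnI sites (GGTACC) start at positions 40, 124.
KpnI cuts after base 5 of each site (before the last base), so after positions 44, 128.
Linear molecule, 2 cuts → 3 fragments:
  1–44 → 44 bp
  45–128 → 84 bp
  129–184 → 56 bp
Sorted largest to smallest: 84, 56, 44 bp.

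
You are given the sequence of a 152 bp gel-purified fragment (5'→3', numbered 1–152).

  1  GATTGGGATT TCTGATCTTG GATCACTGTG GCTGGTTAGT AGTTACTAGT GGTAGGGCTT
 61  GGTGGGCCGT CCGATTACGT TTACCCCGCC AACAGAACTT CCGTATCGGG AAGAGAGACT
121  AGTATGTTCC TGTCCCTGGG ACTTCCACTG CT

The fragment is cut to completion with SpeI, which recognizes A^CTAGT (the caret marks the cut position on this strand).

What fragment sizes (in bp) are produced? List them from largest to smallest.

73, 45, 34 bp

SpeI sites (ACTAGT) start at positions 45, 118.
SpeI cuts after the first base of each site, so after positions 45, 118.
Linear molecule, 2 cuts → 3 fragments:
  1–45 → 45 bp
  46–118 → 73 bp
  119–152 → 34 bp
Sorted largest to smallest: 73, 45, 34 bp.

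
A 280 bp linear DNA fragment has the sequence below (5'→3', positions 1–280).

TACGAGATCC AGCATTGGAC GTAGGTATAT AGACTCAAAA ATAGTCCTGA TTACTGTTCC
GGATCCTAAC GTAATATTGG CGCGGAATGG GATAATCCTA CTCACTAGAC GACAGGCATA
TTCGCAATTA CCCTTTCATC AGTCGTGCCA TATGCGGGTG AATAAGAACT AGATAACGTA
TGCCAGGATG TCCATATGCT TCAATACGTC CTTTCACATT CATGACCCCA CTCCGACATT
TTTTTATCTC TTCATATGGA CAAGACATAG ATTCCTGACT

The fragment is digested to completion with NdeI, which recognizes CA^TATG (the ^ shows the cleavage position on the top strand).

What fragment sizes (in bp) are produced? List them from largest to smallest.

150, 60, 44, 26 bp

NdeI sites (CATATG) start at positions 149, 193, 253.
NdeI cuts after base 2 of each site, so after positions 150, 194, 254.
Linear molecule, 3 cuts → 4 fragments:
  1–150 → 150 bp
  151–194 → 44 bp
  195–254 → 60 bp
  255–280 → 26 bp
Sorted largest to smallest: 150, 60, 44, 26 bp.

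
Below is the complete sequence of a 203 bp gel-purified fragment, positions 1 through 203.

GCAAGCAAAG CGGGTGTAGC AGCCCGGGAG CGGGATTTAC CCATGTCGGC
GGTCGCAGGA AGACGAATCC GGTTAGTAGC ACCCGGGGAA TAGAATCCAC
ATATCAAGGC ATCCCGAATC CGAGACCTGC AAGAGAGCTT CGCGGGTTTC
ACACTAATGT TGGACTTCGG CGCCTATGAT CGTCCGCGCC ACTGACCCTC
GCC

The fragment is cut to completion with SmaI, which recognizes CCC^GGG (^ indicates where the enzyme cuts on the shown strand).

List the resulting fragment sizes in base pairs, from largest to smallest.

119, 59, 25 bp

SmaI sites (CCCGGG) start at positions 23, 82.
SmaI cuts after base 3 of each site, so after positions 25, 84.
Linear molecule, 2 cuts → 3 fragments:
  1–25 → 25 bp
  26–84 → 59 bp
  85–203 → 119 bp
Sorted largest to smallest: 119, 59, 25 bp.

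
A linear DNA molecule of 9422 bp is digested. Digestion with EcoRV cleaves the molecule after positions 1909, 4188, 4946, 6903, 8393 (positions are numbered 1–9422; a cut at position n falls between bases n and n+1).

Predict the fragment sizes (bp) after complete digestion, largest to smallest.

2279, 1957, 1909, 1490, 1029, 758 bp

Linear molecule, 5 cuts → 6 fragments:
  1909 − 0 = 1909 bp
  4188 − 1909 = 2279 bp
  4946 − 4188 = 758 bp
  6903 − 4946 = 1957 bp
  8393 − 6903 = 1490 bp
  9422 − 8393 = 1029 bp
Sorted largest to smallest: 2279, 1957, 1909, 1490, 1029, 758 bp.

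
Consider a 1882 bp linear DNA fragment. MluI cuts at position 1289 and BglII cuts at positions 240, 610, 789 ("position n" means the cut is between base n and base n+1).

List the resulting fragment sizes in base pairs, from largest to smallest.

593, 500, 370, 240, 179 bp

Combined cut positions (sorted): 240, 610, 789, 1289.
Linear molecule, 4 cuts → 5 fragments:
  240 − 0 = 240 bp
  610 − 240 = 370 bp
  789 − 610 = 179 bp
  1289 − 789 = 500 bp
  1882 − 1289 = 593 bp
Sorted largest to smallest: 593, 500, 370, 240, 179 bp.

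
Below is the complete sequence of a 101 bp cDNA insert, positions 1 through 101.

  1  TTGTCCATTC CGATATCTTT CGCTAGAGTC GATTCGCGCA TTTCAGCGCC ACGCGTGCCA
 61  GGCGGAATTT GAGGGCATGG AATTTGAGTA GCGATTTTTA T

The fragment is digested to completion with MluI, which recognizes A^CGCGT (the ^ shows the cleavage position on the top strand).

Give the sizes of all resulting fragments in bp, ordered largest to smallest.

51, 50 bp

The MluI site (ACGCGT) starts at position 51.
MluI cuts after the first base of each site, so after position 51.
Linear molecule, 1 cut → 2 fragments:
  1–51 → 51 bp
  52–101 → 50 bp
Sorted largest to smallest: 51, 50 bp.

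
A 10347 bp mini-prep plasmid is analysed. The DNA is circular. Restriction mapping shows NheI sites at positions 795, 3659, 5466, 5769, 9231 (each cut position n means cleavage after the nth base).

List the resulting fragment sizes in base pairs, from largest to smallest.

Circular molecule, 5 cuts → 5 fragments:
  3659 − 795 = 2864 bp
  5466 − 3659 = 1807 bp
  5769 − 5466 = 303 bp
  9231 − 5769 = 3462 bp
  wrap: 10347 − 9231 + 795 = 1911 bp
Sorted largest to smallest: 3462, 2864, 1911, 1807, 303 bp.

3462, 2864, 1911, 1807, 303 bp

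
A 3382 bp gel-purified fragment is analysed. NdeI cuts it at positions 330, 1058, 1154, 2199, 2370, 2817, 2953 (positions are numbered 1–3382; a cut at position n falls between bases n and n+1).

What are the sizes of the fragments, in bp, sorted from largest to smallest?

1045, 728, 447, 429, 330, 171, 136, 96 bp

Linear molecule, 7 cuts → 8 fragments:
  330 − 0 = 330 bp
  1058 − 330 = 728 bp
  1154 − 1058 = 96 bp
  2199 − 1154 = 1045 bp
  2370 − 2199 = 171 bp
  2817 − 2370 = 447 bp
  2953 − 2817 = 136 bp
  3382 − 2953 = 429 bp
Sorted largest to smallest: 1045, 728, 447, 429, 330, 171, 136, 96 bp.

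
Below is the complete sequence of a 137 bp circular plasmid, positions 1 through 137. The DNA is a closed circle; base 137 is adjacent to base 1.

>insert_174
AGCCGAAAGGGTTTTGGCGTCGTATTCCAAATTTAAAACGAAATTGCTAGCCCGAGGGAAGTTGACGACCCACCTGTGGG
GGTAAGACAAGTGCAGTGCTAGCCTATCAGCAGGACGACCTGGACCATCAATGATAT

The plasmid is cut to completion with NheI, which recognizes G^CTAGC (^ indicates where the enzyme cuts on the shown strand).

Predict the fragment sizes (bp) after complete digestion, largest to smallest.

85, 52 bp

NheI sites (GCTAGC) start at positions 46, 98.
NheI cuts after the first base of each site, so after positions 46, 98.
Circular molecule, 2 cuts → 2 fragments:
  47–98 → 52 bp
  99–137 then 1–46 → 39 + 46 = 85 bp
Sorted largest to smallest: 85, 52 bp.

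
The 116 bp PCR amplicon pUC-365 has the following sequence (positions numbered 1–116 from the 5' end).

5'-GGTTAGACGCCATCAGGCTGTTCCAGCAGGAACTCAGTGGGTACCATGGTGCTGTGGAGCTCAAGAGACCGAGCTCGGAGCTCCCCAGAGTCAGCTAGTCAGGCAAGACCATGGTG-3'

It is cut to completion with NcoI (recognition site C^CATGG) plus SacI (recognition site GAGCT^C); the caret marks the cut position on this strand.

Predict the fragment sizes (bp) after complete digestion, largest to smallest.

NcoI sites (CCATGG) start at positions 44, 109.
NcoI cuts after the first base of each site, so after positions 44, 109.
SacI sites (GAGCTC) start at positions 57, 71, 78.
SacI cuts after base 5 of each site (before the last base), so after positions 61, 75, 82.
Combined cut positions: 44, 61, 75, 82, 109.
Linear molecule, 5 cuts → 6 fragments:
  1–44 → 44 bp
  45–61 → 17 bp
  62–75 → 14 bp
  76–82 → 7 bp
  83–109 → 27 bp
  110–116 → 7 bp
Sorted largest to smallest: 44, 27, 17, 14, 7, 7 bp.

44, 27, 17, 14, 7, 7 bp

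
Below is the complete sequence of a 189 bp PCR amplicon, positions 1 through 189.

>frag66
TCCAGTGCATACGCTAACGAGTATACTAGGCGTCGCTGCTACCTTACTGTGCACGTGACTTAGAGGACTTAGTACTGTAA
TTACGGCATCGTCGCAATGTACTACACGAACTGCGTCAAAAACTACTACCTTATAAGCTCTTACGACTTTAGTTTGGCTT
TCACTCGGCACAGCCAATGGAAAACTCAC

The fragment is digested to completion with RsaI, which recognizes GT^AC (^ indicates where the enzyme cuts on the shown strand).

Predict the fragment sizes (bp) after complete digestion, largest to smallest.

RsaI sites (GTAC) start at positions 72, 99.
RsaI cuts after base 2 of each site, so after positions 73, 100.
Linear molecule, 2 cuts → 3 fragments:
  1–73 → 73 bp
  74–100 → 27 bp
  101–189 → 89 bp
Sorted largest to smallest: 89, 73, 27 bp.

89, 73, 27 bp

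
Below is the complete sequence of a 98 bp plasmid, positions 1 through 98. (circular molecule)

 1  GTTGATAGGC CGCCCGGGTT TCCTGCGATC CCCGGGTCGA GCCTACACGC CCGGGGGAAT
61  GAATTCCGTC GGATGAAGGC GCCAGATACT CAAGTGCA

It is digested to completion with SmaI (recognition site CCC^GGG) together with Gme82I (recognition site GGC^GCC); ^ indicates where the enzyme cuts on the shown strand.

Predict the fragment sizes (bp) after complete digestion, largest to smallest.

33, 28, 19, 18 bp

SmaI sites (CCCGGG) start at positions 13, 31, 50.
SmaI cuts after base 3 of each site, so after positions 15, 33, 52.
The Gme82I site (GGCGCC) starts at position 78.
Gme82I cuts after base 3 of each site, so after position 80.
Combined cut positions: 15, 33, 52, 80.
Circular molecule, 4 cuts → 4 fragments:
  16–33 → 18 bp
  34–52 → 19 bp
  53–80 → 28 bp
  81–98 then 1–15 → 18 + 15 = 33 bp
Sorted largest to smallest: 33, 28, 19, 18 bp.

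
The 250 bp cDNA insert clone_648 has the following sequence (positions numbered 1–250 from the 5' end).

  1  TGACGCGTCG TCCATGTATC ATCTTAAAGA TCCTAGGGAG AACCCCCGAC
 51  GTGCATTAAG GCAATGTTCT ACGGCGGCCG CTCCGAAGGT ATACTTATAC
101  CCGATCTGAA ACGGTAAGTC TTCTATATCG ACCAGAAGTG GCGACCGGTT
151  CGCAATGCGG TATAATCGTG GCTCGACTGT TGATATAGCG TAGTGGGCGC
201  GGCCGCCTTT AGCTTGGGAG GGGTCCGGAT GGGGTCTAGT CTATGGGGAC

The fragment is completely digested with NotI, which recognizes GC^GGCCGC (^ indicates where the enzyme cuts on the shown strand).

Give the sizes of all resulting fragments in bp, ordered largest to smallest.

125, 75, 50 bp

NotI sites (GCGGCCGC) start at positions 74, 199.
NotI cuts after base 2 of each site, so after positions 75, 200.
Linear molecule, 2 cuts → 3 fragments:
  1–75 → 75 bp
  76–200 → 125 bp
  201–250 → 50 bp
Sorted largest to smallest: 125, 75, 50 bp.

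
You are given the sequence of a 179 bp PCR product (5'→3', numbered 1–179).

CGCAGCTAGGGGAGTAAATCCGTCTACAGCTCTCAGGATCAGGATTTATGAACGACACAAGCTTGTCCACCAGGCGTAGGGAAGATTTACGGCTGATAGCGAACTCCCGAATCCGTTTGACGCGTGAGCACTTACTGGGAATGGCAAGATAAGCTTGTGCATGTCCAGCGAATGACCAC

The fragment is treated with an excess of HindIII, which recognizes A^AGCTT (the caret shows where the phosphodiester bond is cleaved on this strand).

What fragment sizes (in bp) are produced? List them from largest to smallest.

92, 59, 28 bp

HindIII sites (AAGCTT) start at positions 59, 151.
HindIII cuts after the first base of each site, so after positions 59, 151.
Linear molecule, 2 cuts → 3 fragments:
  1–59 → 59 bp
  60–151 → 92 bp
  152–179 → 28 bp
Sorted largest to smallest: 92, 59, 28 bp.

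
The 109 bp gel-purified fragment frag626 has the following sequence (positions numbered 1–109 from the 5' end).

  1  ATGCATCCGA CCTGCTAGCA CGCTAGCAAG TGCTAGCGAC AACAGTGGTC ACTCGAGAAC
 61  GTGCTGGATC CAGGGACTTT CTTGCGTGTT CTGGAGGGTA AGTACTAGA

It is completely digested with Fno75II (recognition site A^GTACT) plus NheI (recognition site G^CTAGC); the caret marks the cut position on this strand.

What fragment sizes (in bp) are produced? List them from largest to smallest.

The Fno75II site (AGTACT) starts at position 101.
Fno75II cuts after the first base of each site, so after position 101.
NheI sites (GCTAGC) start at positions 14, 22, 32.
NheI cuts after the first base of each site, so after positions 14, 22, 32.
Combined cut positions: 14, 22, 32, 101.
Linear molecule, 4 cuts → 5 fragments:
  1–14 → 14 bp
  15–22 → 8 bp
  23–32 → 10 bp
  33–101 → 69 bp
  102–109 → 8 bp
Sorted largest to smallest: 69, 14, 10, 8, 8 bp.

69, 14, 10, 8, 8 bp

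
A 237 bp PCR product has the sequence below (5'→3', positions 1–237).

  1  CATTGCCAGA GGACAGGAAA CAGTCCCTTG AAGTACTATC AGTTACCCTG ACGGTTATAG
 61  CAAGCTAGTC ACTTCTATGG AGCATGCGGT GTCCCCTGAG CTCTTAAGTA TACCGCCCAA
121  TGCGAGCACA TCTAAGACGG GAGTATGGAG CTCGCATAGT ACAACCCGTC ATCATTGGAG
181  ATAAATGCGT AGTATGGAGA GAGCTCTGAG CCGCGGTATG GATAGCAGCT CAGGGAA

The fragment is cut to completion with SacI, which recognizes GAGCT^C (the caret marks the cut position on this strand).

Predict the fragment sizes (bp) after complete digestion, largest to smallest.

102, 53, 50, 32 bp

SacI sites (GAGCTC) start at positions 98, 148, 201.
SacI cuts after base 5 of each site (before the last base), so after positions 102, 152, 205.
Linear molecule, 3 cuts → 4 fragments:
  1–102 → 102 bp
  103–152 → 50 bp
  153–205 → 53 bp
  206–237 → 32 bp
Sorted largest to smallest: 102, 53, 50, 32 bp.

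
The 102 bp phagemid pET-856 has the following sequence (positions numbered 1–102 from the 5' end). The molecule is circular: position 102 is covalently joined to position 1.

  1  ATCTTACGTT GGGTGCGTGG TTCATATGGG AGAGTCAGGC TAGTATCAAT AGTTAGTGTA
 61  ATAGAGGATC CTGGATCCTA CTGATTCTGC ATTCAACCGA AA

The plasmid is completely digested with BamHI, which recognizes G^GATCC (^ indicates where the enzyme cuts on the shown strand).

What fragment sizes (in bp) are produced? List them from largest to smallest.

BamHI sites (GGATCC) start at positions 66, 73.
BamHI cuts after the first base of each site, so after positions 66, 73.
Circular molecule, 2 cuts → 2 fragments:
  67–73 → 7 bp
  74–102 then 1–66 → 29 + 66 = 95 bp
Sorted largest to smallest: 95, 7 bp.

95, 7 bp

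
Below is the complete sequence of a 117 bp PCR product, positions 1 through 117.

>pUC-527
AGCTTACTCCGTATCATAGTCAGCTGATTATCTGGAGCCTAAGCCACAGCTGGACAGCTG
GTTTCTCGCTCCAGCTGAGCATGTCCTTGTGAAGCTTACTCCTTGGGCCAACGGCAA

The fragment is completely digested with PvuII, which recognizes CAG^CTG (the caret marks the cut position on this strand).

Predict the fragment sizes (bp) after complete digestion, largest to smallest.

PvuII sites (CAGCTG) start at positions 21, 47, 55, 72.
PvuII cuts after base 3 of each site, so after positions 23, 49, 57, 74.
Linear molecule, 4 cuts → 5 fragments:
  1–23 → 23 bp
  24–49 → 26 bp
  50–57 → 8 bp
  58–74 → 17 bp
  75–117 → 43 bp
Sorted largest to smallest: 43, 26, 23, 17, 8 bp.

43, 26, 23, 17, 8 bp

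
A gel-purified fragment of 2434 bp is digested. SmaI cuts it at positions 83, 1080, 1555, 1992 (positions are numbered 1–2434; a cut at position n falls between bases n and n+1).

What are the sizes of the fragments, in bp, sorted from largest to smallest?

997, 475, 442, 437, 83 bp

Linear molecule, 4 cuts → 5 fragments:
  83 − 0 = 83 bp
  1080 − 83 = 997 bp
  1555 − 1080 = 475 bp
  1992 − 1555 = 437 bp
  2434 − 1992 = 442 bp
Sorted largest to smallest: 997, 475, 442, 437, 83 bp.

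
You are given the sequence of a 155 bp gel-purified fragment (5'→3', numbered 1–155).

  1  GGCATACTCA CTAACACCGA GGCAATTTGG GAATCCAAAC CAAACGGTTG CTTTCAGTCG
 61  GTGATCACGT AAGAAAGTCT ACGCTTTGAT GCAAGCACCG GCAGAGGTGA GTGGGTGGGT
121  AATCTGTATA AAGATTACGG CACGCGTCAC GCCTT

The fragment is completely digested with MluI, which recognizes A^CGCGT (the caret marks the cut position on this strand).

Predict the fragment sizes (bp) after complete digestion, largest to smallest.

The MluI site (ACGCGT) starts at position 142.
MluI cuts after the first base of each site, so after position 142.
Linear molecule, 1 cut → 2 fragments:
  1–142 → 142 bp
  143–155 → 13 bp
Sorted largest to smallest: 142, 13 bp.

142, 13 bp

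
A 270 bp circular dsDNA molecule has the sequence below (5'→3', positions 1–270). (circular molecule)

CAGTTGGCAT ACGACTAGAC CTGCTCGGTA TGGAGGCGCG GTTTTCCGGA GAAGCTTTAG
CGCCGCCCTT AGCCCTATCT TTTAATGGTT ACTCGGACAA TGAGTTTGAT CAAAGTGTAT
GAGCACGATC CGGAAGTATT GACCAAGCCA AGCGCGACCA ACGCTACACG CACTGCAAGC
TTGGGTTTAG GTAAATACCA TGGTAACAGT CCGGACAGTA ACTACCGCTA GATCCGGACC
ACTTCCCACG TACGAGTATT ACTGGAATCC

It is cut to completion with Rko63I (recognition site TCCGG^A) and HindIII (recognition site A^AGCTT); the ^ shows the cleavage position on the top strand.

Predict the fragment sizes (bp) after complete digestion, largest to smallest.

82, 81, 44, 37, 23, 3 bp

Rko63I sites (TCCGGA) start at positions 45, 129, 210, 233.
Rko63I cuts after base 5 of each site (before the last base), so after positions 49, 133, 214, 237.
HindIII sites (AAGCTT) start at positions 52, 177.
HindIII cuts after the first base of each site, so after positions 52, 177.
Combined cut positions: 49, 52, 133, 177, 214, 237.
Circular molecule, 6 cuts → 6 fragments:
  50–52 → 3 bp
  53–133 → 81 bp
  134–177 → 44 bp
  178–214 → 37 bp
  215–237 → 23 bp
  238–270 then 1–49 → 33 + 49 = 82 bp
Sorted largest to smallest: 82, 81, 44, 37, 23, 3 bp.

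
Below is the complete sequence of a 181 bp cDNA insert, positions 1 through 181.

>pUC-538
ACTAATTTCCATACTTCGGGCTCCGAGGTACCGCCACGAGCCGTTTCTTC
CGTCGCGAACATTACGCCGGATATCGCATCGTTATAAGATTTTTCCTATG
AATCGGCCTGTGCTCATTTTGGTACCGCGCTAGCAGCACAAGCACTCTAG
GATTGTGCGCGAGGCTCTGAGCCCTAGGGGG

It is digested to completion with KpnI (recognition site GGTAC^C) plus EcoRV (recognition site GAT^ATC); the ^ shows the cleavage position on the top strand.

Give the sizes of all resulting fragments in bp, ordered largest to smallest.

KpnI sites (GGTACC) start at positions 27, 121.
KpnI cuts after base 5 of each site (before the last base), so after positions 31, 125.
The EcoRV site (GATATC) starts at position 70.
EcoRV cuts after base 3 of each site, so after position 72.
Combined cut positions: 31, 72, 125.
Linear molecule, 3 cuts → 4 fragments:
  1–31 → 31 bp
  32–72 → 41 bp
  73–125 → 53 bp
  126–181 → 56 bp
Sorted largest to smallest: 56, 53, 41, 31 bp.

56, 53, 41, 31 bp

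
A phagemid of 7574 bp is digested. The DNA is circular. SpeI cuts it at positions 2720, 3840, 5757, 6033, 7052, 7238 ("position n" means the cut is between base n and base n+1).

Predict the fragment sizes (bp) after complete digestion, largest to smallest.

Circular molecule, 6 cuts → 6 fragments:
  3840 − 2720 = 1120 bp
  5757 − 3840 = 1917 bp
  6033 − 5757 = 276 bp
  7052 − 6033 = 1019 bp
  7238 − 7052 = 186 bp
  wrap: 7574 − 7238 + 2720 = 3056 bp
Sorted largest to smallest: 3056, 1917, 1120, 1019, 276, 186 bp.

3056, 1917, 1120, 1019, 276, 186 bp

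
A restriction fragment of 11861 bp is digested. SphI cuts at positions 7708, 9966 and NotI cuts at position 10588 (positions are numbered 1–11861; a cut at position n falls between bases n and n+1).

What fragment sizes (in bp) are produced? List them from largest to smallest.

Combined cut positions (sorted): 7708, 9966, 10588.
Linear molecule, 3 cuts → 4 fragments:
  7708 − 0 = 7708 bp
  9966 − 7708 = 2258 bp
  10588 − 9966 = 622 bp
  11861 − 10588 = 1273 bp
Sorted largest to smallest: 7708, 2258, 1273, 622 bp.

7708, 2258, 1273, 622 bp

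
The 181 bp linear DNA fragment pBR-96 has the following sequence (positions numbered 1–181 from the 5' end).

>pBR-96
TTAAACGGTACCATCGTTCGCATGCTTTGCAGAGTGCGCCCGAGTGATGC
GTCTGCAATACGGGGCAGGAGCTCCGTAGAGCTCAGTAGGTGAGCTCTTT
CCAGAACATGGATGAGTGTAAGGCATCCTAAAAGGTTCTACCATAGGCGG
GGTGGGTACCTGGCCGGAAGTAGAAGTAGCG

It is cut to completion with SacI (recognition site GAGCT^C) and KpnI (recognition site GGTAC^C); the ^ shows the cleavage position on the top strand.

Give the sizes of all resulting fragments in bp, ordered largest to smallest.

SacI sites (GAGCTC) start at positions 69, 79, 92.
SacI cuts after base 5 of each site (before the last base), so after positions 73, 83, 96.
KpnI sites (GGTACC) start at positions 7, 155.
KpnI cuts after base 5 of each site (before the last base), so after positions 11, 159.
Combined cut positions: 11, 73, 83, 96, 159.
Linear molecule, 5 cuts → 6 fragments:
  1–11 → 11 bp
  12–73 → 62 bp
  74–83 → 10 bp
  84–96 → 13 bp
  97–159 → 63 bp
  160–181 → 22 bp
Sorted largest to smallest: 63, 62, 22, 13, 11, 10 bp.

63, 62, 22, 13, 11, 10 bp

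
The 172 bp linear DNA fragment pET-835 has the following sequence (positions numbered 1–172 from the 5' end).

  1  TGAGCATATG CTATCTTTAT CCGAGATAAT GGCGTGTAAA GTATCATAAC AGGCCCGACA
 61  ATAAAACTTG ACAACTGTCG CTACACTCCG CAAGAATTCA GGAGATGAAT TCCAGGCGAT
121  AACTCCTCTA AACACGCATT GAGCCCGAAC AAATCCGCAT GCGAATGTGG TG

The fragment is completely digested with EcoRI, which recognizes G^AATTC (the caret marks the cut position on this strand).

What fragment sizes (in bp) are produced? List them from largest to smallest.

EcoRI sites (GAATTC) start at positions 94, 107.
EcoRI cuts after the first base of each site, so after positions 94, 107.
Linear molecule, 2 cuts → 3 fragments:
  1–94 → 94 bp
  95–107 → 13 bp
  108–172 → 65 bp
Sorted largest to smallest: 94, 65, 13 bp.

94, 65, 13 bp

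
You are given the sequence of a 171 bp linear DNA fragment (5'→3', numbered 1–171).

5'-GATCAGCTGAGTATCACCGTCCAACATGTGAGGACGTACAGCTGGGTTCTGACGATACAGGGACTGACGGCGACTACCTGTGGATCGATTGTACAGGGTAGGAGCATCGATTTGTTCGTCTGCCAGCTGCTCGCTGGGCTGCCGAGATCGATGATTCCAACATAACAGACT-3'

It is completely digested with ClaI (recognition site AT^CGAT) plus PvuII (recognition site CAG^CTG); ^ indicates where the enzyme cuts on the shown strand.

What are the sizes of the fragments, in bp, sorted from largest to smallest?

ClaI sites (ATCGAT) start at positions 84, 106, 147.
ClaI cuts after base 2 of each site, so after positions 85, 107, 148.
PvuII sites (CAGCTG) start at positions 4, 39, 124.
PvuII cuts after base 3 of each site, so after positions 6, 41, 126.
Combined cut positions: 6, 41, 85, 107, 126, 148.
Linear molecule, 6 cuts → 7 fragments:
  1–6 → 6 bp
  7–41 → 35 bp
  42–85 → 44 bp
  86–107 → 22 bp
  108–126 → 19 bp
  127–148 → 22 bp
  149–171 → 23 bp
Sorted largest to smallest: 44, 35, 23, 22, 22, 19, 6 bp.

44, 35, 23, 22, 22, 19, 6 bp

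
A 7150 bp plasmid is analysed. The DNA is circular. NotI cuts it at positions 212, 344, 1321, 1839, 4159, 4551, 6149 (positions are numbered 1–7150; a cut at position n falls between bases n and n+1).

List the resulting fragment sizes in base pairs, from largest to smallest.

2320, 1598, 1213, 977, 518, 392, 132 bp

Circular molecule, 7 cuts → 7 fragments:
  344 − 212 = 132 bp
  1321 − 344 = 977 bp
  1839 − 1321 = 518 bp
  4159 − 1839 = 2320 bp
  4551 − 4159 = 392 bp
  6149 − 4551 = 1598 bp
  wrap: 7150 − 6149 + 212 = 1213 bp
Sorted largest to smallest: 2320, 1598, 1213, 977, 518, 392, 132 bp.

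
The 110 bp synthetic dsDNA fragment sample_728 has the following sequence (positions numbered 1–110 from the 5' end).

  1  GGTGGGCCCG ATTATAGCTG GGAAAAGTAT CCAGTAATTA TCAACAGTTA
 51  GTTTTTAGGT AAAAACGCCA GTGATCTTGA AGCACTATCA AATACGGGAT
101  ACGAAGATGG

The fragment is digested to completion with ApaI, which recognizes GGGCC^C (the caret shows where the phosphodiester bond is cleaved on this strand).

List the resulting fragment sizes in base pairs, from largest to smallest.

The ApaI site (GGGCCC) starts at position 4.
ApaI cuts after base 5 of each site (before the last base), so after position 8.
Linear molecule, 1 cut → 2 fragments:
  1–8 → 8 bp
  9–110 → 102 bp
Sorted largest to smallest: 102, 8 bp.

102, 8 bp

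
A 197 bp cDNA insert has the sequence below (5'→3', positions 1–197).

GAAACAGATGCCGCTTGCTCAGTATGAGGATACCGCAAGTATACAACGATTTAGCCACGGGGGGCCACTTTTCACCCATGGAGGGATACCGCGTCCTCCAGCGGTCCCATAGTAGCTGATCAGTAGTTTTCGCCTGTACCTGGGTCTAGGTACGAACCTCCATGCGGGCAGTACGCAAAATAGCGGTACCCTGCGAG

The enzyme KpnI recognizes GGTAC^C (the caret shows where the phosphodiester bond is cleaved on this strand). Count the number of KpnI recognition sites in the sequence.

GGTACC occurs starting at position 185.
KpnI cuts at 1 site.

1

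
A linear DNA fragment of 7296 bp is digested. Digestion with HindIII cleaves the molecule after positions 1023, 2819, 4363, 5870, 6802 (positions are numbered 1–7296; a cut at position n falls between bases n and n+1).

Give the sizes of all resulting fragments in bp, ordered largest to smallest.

Linear molecule, 5 cuts → 6 fragments:
  1023 − 0 = 1023 bp
  2819 − 1023 = 1796 bp
  4363 − 2819 = 1544 bp
  5870 − 4363 = 1507 bp
  6802 − 5870 = 932 bp
  7296 − 6802 = 494 bp
Sorted largest to smallest: 1796, 1544, 1507, 1023, 932, 494 bp.

1796, 1544, 1507, 1023, 932, 494 bp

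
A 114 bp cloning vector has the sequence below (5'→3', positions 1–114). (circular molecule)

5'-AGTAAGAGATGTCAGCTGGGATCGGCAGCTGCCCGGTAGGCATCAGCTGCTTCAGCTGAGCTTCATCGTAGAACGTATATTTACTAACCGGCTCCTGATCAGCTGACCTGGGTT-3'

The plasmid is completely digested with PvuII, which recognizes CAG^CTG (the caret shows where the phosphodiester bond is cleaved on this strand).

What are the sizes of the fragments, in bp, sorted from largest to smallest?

PvuII sites (CAGCTG) start at positions 13, 26, 44, 53, 100.
PvuII cuts after base 3 of each site, so after positions 15, 28, 46, 55, 102.
Circular molecule, 5 cuts → 5 fragments:
  16–28 → 13 bp
  29–46 → 18 bp
  47–55 → 9 bp
  56–102 → 47 bp
  103–114 then 1–15 → 12 + 15 = 27 bp
Sorted largest to smallest: 47, 27, 18, 13, 9 bp.

47, 27, 18, 13, 9 bp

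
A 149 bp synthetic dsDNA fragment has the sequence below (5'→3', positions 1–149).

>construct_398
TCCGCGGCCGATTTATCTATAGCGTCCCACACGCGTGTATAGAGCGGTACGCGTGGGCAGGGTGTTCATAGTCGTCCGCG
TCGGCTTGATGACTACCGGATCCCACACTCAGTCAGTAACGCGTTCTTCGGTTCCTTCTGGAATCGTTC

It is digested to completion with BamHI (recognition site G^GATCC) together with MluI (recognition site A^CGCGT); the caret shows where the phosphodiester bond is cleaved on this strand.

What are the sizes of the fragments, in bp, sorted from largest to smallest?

49, 31, 30, 21, 18 bp

The BamHI site (GGATCC) starts at position 98.
BamHI cuts after the first base of each site, so after position 98.
MluI sites (ACGCGT) start at positions 31, 49, 119.
MluI cuts after the first base of each site, so after positions 31, 49, 119.
Combined cut positions: 31, 49, 98, 119.
Linear molecule, 4 cuts → 5 fragments:
  1–31 → 31 bp
  32–49 → 18 bp
  50–98 → 49 bp
  99–119 → 21 bp
  120–149 → 30 bp
Sorted largest to smallest: 49, 31, 30, 21, 18 bp.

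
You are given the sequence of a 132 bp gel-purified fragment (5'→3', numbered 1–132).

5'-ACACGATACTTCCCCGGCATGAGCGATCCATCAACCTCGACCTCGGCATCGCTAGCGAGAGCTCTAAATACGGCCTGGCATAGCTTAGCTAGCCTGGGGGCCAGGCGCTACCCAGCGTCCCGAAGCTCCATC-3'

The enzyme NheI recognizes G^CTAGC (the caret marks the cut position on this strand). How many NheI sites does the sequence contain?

GCTAGC occurs starting at positions 51, 88.
NheI cuts at 2 sites.

2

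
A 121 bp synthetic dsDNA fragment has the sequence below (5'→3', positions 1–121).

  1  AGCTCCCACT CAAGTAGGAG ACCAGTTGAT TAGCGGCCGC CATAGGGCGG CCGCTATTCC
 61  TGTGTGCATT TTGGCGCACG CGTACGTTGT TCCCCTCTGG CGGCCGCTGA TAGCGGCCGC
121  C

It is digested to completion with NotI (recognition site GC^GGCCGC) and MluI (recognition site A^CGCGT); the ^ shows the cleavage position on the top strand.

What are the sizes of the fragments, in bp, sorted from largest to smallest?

NotI sites (GCGGCCGC) start at positions 33, 47, 100, 113.
NotI cuts after base 2 of each site, so after positions 34, 48, 101, 114.
The MluI site (ACGCGT) starts at position 78.
MluI cuts after the first base of each site, so after position 78.
Combined cut positions: 34, 48, 78, 101, 114.
Linear molecule, 5 cuts → 6 fragments:
  1–34 → 34 bp
  35–48 → 14 bp
  49–78 → 30 bp
  79–101 → 23 bp
  102–114 → 13 bp
  115–121 → 7 bp
Sorted largest to smallest: 34, 30, 23, 14, 13, 7 bp.

34, 30, 23, 14, 13, 7 bp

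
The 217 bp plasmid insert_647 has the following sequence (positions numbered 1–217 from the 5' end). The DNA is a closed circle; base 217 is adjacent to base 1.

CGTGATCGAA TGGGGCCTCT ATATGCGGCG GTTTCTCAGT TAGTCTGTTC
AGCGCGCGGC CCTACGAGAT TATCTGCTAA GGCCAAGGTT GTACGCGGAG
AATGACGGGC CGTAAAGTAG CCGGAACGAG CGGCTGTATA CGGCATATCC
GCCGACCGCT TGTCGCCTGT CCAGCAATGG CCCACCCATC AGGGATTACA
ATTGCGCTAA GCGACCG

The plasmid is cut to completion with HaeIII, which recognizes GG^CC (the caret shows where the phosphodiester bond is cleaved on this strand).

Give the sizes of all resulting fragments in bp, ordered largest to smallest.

71, 52, 44, 27, 23 bp

HaeIII sites (GGCC) start at positions 14, 58, 81, 108, 179.
HaeIII cuts after base 2 of each site, so after positions 15, 59, 82, 109, 180.
Circular molecule, 5 cuts → 5 fragments:
  16–59 → 44 bp
  60–82 → 23 bp
  83–109 → 27 bp
  110–180 → 71 bp
  181–217 then 1–15 → 37 + 15 = 52 bp
Sorted largest to smallest: 71, 52, 44, 27, 23 bp.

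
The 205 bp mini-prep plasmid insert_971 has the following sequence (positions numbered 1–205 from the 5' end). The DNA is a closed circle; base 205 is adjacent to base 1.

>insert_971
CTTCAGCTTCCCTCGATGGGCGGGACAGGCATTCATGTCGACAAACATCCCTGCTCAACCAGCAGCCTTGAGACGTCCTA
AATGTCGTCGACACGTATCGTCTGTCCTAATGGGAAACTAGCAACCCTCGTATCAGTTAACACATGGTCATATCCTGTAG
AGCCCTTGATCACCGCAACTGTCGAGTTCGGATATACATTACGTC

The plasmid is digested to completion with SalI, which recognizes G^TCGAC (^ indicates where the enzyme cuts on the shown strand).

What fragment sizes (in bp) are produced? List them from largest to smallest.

SalI sites (GTCGAC) start at positions 37, 87.
SalI cuts after the first base of each site, so after positions 37, 87.
Circular molecule, 2 cuts → 2 fragments:
  38–87 → 50 bp
  88–205 then 1–37 → 118 + 37 = 155 bp
Sorted largest to smallest: 155, 50 bp.

155, 50 bp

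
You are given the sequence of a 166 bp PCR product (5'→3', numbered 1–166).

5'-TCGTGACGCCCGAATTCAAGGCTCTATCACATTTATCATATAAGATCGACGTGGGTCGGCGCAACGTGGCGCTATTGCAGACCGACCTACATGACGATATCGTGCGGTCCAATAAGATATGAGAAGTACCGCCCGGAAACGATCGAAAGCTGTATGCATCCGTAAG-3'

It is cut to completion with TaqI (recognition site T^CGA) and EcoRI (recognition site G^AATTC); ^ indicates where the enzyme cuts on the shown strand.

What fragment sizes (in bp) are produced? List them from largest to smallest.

TaqI sites (TCGA) start at positions 46, 143.
TaqI cuts after the first base of each site, so after positions 46, 143.
The EcoRI site (GAATTC) starts at position 12.
EcoRI cuts after the first base of each site, so after position 12.
Combined cut positions: 12, 46, 143.
Linear molecule, 3 cuts → 4 fragments:
  1–12 → 12 bp
  13–46 → 34 bp
  47–143 → 97 bp
  144–166 → 23 bp
Sorted largest to smallest: 97, 34, 23, 12 bp.

97, 34, 23, 12 bp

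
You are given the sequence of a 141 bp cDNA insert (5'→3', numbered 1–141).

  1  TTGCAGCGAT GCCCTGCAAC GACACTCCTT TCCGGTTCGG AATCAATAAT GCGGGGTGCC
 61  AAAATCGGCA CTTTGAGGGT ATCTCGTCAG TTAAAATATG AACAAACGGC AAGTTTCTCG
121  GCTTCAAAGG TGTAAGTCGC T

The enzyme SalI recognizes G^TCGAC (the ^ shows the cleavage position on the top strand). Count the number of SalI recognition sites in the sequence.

No occurrence of GTCGAC is present in the sequence.
SalI does not cut: 0 sites.

0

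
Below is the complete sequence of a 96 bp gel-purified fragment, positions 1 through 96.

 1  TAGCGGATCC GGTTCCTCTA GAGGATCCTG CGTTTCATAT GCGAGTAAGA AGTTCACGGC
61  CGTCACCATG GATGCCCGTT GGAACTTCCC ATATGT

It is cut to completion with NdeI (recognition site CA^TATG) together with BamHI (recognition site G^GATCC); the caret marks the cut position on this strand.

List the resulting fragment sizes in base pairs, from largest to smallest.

NdeI sites (CATATG) start at positions 36, 90.
NdeI cuts after base 2 of each site, so after positions 37, 91.
BamHI sites (GGATCC) start at positions 5, 23.
BamHI cuts after the first base of each site, so after positions 5, 23.
Combined cut positions: 5, 23, 37, 91.
Linear molecule, 4 cuts → 5 fragments:
  1–5 → 5 bp
  6–23 → 18 bp
  24–37 → 14 bp
  38–91 → 54 bp
  92–96 → 5 bp
Sorted largest to smallest: 54, 18, 14, 5, 5 bp.

54, 18, 14, 5, 5 bp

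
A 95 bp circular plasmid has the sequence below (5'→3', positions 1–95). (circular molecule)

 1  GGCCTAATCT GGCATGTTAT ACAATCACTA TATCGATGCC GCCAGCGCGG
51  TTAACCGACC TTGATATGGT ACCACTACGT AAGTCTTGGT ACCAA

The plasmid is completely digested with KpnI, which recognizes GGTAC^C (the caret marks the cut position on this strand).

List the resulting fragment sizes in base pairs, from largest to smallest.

75, 20 bp

KpnI sites (GGTACC) start at positions 68, 88.
KpnI cuts after base 5 of each site (before the last base), so after positions 72, 92.
Circular molecule, 2 cuts → 2 fragments:
  73–92 → 20 bp
  93–95 then 1–72 → 3 + 72 = 75 bp
Sorted largest to smallest: 75, 20 bp.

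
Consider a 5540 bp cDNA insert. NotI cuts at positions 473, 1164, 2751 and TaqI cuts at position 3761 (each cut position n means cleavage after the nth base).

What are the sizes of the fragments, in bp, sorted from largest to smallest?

Combined cut positions (sorted): 473, 1164, 2751, 3761.
Linear molecule, 4 cuts → 5 fragments:
  473 − 0 = 473 bp
  1164 − 473 = 691 bp
  2751 − 1164 = 1587 bp
  3761 − 2751 = 1010 bp
  5540 − 3761 = 1779 bp
Sorted largest to smallest: 1779, 1587, 1010, 691, 473 bp.

1779, 1587, 1010, 691, 473 bp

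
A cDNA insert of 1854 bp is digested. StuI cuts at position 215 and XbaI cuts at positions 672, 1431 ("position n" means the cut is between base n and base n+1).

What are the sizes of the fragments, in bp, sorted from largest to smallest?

759, 457, 423, 215 bp

Combined cut positions (sorted): 215, 672, 1431.
Linear molecule, 3 cuts → 4 fragments:
  215 − 0 = 215 bp
  672 − 215 = 457 bp
  1431 − 672 = 759 bp
  1854 − 1431 = 423 bp
Sorted largest to smallest: 759, 457, 423, 215 bp.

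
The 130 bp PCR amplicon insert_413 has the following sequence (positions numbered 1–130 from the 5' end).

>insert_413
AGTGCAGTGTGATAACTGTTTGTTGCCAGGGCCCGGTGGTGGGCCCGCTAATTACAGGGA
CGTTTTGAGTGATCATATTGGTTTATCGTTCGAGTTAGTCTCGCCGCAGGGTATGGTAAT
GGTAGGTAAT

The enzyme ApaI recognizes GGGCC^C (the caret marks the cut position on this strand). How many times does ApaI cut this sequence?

2

GGGCCC occurs starting at positions 29, 41.
ApaI cuts at 2 sites.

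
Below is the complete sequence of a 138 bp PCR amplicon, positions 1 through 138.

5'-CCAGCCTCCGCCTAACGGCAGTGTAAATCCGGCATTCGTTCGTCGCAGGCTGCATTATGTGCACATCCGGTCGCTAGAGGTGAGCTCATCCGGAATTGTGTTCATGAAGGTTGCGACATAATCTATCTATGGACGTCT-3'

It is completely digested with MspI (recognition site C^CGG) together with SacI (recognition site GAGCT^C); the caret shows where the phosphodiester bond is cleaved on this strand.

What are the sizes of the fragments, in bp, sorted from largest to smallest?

48, 38, 29, 19, 4 bp

MspI sites (CCGG) start at positions 29, 67, 90.
MspI cuts after the first base of each site, so after positions 29, 67, 90.
The SacI site (GAGCTC) starts at position 82.
SacI cuts after base 5 of each site (before the last base), so after position 86.
Combined cut positions: 29, 67, 86, 90.
Linear molecule, 4 cuts → 5 fragments:
  1–29 → 29 bp
  30–67 → 38 bp
  68–86 → 19 bp
  87–90 → 4 bp
  91–138 → 48 bp
Sorted largest to smallest: 48, 38, 29, 19, 4 bp.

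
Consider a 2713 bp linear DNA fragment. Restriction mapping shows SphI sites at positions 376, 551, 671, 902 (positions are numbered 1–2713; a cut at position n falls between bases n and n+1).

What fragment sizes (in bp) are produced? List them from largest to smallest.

1811, 376, 231, 175, 120 bp

Linear molecule, 4 cuts → 5 fragments:
  376 − 0 = 376 bp
  551 − 376 = 175 bp
  671 − 551 = 120 bp
  902 − 671 = 231 bp
  2713 − 902 = 1811 bp
Sorted largest to smallest: 1811, 376, 231, 175, 120 bp.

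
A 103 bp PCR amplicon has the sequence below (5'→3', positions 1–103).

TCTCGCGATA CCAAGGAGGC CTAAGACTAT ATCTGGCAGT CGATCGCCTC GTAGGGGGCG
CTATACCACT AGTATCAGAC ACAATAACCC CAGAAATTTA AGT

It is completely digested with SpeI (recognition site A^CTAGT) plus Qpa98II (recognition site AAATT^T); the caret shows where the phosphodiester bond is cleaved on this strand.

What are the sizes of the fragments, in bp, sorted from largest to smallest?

68, 30, 5 bp

The SpeI site (ACTAGT) starts at position 68.
SpeI cuts after the first base of each site, so after position 68.
The Qpa98II site (AAATTT) starts at position 94.
Qpa98II cuts after base 5 of each site (before the last base), so after position 98.
Combined cut positions: 68, 98.
Linear molecule, 2 cuts → 3 fragments:
  1–68 → 68 bp
  69–98 → 30 bp
  99–103 → 5 bp
Sorted largest to smallest: 68, 30, 5 bp.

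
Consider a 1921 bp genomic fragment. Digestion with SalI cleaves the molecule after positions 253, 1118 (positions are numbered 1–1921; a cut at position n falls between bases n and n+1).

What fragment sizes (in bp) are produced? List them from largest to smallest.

Linear molecule, 2 cuts → 3 fragments:
  253 − 0 = 253 bp
  1118 − 253 = 865 bp
  1921 − 1118 = 803 bp
Sorted largest to smallest: 865, 803, 253 bp.

865, 803, 253 bp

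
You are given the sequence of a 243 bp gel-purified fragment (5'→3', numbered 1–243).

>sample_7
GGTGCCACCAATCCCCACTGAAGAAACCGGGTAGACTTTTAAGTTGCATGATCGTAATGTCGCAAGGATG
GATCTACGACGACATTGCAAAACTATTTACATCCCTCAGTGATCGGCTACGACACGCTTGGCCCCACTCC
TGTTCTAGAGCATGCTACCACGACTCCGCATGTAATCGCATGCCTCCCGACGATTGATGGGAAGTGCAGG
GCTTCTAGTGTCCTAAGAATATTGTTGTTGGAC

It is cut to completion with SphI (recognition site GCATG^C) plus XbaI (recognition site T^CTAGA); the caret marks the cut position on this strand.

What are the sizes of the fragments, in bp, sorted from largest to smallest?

144, 61, 28, 10 bp

SphI sites (GCATGC) start at positions 150, 178.
SphI cuts after base 5 of each site (before the last base), so after positions 154, 182.
The XbaI site (TCTAGA) starts at position 144.
XbaI cuts after the first base of each site, so after position 144.
Combined cut positions: 144, 154, 182.
Linear molecule, 3 cuts → 4 fragments:
  1–144 → 144 bp
  145–154 → 10 bp
  155–182 → 28 bp
  183–243 → 61 bp
Sorted largest to smallest: 144, 61, 28, 10 bp.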